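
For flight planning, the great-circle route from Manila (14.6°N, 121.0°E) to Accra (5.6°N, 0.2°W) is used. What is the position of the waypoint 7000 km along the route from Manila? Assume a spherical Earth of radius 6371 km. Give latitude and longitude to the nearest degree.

Convert each endpoint to a unit vector on the sphere (x = cos φ cos λ, y = cos φ sin λ, z = sin φ).
The central angle between the endpoints is δ = arccos(p₁·p₂) ≈ 2.065 rad (118.3°). The total great-circle distance is δ·R ≈ 2.065 × 6371 ≈ 13156 km, so the target fraction is f = 7000/13156 ≈ 0.532.
Interpolate at f ≈ 0.532 with slerp weights a = sin((1−f)δ)/sin δ ≈ 0.935, b = sin(fδ)/sin δ ≈ 1.012.
p = a·p₁ + b·p₂ ≈ (0.541, 0.772, 0.334); φ = arcsin(p_z) ≈ 19.53°, λ = atan2(p_y, p_x) ≈ 54.97°.

≈ (20°N, 55°E)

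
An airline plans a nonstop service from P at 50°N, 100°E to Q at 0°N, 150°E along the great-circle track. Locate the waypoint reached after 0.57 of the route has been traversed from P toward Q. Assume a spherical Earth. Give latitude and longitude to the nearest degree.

From cos δ = sin φ₁ sin φ₂ + cos φ₁ cos φ₂ cos Δλ, the central angle is δ ≈ 1.145 rad (65.6°).
Interpolate at f = 0.57 with slerp weights a = sin((1−f)δ)/sin δ ≈ 0.519, b = sin(fδ)/sin δ ≈ 0.667.
p = a·p₁ + b·p₂ ≈ (-0.635, 0.662, 0.398); φ = arcsin(p_z) ≈ 23.43°, λ = atan2(p_y, p_x) ≈ 133.83°.

≈ 23°N, 134°E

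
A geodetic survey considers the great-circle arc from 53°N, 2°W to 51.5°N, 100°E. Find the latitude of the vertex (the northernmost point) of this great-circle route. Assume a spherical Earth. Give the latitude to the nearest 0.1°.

≈ 64.0°N

The great circle lies in the plane with unit normal n̂ = (p₁ × p₂)/|p₁ × p₂|.
Here n̂_z ≈ +0.438; the vertex latitude is φ_max = arccos|n̂_z| ≈ 64.0°.
Check via Clairaut: cos φ_max = |cos φ₁| · sin C = cos(53.0°)·sin(46.7°) ≈ 0.438, again giving ≈ 64.0°.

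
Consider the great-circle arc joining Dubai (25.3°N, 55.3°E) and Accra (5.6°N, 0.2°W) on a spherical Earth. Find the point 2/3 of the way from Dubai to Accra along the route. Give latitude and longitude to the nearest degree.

≈ 14°N, 17°E

From cos δ = sin φ₁ sin φ₂ + cos φ₁ cos φ₂ cos Δλ, the central angle is δ ≈ 0.987 rad (56.5°).
Interpolate at f = 2/3 with slerp weights a = sin((1−f)δ)/sin δ ≈ 0.387, b = sin(fδ)/sin δ ≈ 0.733.
p = a·p₁ + b·p₂ ≈ (0.929, 0.285, 0.237); φ = arcsin(p_z) ≈ 13.71°, λ = atan2(p_y, p_x) ≈ 17.08°.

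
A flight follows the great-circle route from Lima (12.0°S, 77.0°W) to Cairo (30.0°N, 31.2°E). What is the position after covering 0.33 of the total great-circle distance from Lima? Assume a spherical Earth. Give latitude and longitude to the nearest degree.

≈ (6°N, 45°W)

Convert each endpoint to a unit vector on the sphere (x = cos φ cos λ, y = cos φ sin λ, z = sin φ).
The central angle between the endpoints is δ = arccos(p₁·p₂) ≈ 1.948 rad (111.6°).
Interpolate at f = 0.33 with slerp weights a = sin((1−f)δ)/sin δ ≈ 1.038, b = sin(fδ)/sin δ ≈ 0.645.
p = a·p₁ + b·p₂ ≈ (0.706, -0.700, 0.107); φ = arcsin(p_z) ≈ 6.12°, λ = atan2(p_y, p_x) ≈ -44.75°.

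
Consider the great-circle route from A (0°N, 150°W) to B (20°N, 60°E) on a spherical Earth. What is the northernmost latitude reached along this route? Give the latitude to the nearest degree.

The great circle lies in the plane with unit normal n̂ = (p₁ × p₂)/|p₁ × p₂|.
Here n̂_z ≈ -0.808; the vertex latitude is φ_max = arccos|n̂_z| ≈ 36.1°.
Check via Clairaut: cos φ_max = |cos φ₁| · sin C = cos(0.0°)·sin(53.9°) ≈ 0.808, again giving ≈ 36.1°.

≈ 36°N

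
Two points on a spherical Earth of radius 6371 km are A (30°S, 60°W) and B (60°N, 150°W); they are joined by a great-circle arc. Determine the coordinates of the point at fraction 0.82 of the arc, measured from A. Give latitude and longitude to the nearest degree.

≈ (49°N, 118°W)

The haversine formula gives a central angle δ ≈ 2.019 rad (115.7°) between the endpoints.
Interpolate at f = 0.82 with slerp weights a = sin((1−f)δ)/sin δ ≈ 0.394, b = sin(fδ)/sin δ ≈ 1.105.
p = a·p₁ + b·p₂ ≈ (-0.308, -0.572, 0.760); φ = arcsin(p_z) ≈ 49.48°, λ = atan2(p_y, p_x) ≈ -118.29°.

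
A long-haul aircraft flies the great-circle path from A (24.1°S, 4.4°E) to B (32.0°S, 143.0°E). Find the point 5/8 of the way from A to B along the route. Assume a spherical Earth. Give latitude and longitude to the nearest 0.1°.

Write both endpoints as unit vectors p₁, p₂ with components (cos φ cos λ, cos φ sin λ, sin φ).
The central angle between the endpoints is δ = arccos(p₁·p₂) ≈ 1.944 rad (111.4°).
Interpolate at f = 5/8 with slerp weights a = sin((1−f)δ)/sin δ ≈ 0.715, b = sin(fδ)/sin δ ≈ 1.006.
p = a·p₁ + b·p₂ ≈ (-0.031, 0.564, -0.825); φ = arcsin(p_z) ≈ -55.63°, λ = atan2(p_y, p_x) ≈ 93.12°.

≈ (55.6°S, 93.1°E)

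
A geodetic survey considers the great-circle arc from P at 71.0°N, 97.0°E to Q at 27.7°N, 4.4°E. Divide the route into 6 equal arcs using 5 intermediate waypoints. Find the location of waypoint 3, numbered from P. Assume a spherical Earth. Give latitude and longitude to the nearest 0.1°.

≈ 56.6°N, 24.9°E

Convert each endpoint to a unit vector on the sphere (x = cos φ cos λ, y = cos φ sin λ, z = sin φ).
The central angle between the endpoints is δ = arccos(p₁·p₂) ≈ 1.130 rad (64.8°).
Interpolate at f = 3/6 with slerp weights a = sin((1−f)δ)/sin δ ≈ 0.592, b = sin(fδ)/sin δ ≈ 0.592.
p = a·p₁ + b·p₂ ≈ (0.499, 0.232, 0.835); φ = arcsin(p_z) ≈ 56.62°, λ = atan2(p_y, p_x) ≈ 24.88°.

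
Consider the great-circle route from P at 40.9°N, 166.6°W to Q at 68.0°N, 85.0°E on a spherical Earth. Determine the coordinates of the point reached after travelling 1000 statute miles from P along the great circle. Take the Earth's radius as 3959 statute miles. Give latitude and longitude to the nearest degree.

Write both endpoints as unit vectors p₁, p₂ with components (cos φ cos λ, cos φ sin λ, sin φ).
The central angle between the endpoints is δ = arccos(p₁·p₂) ≈ 1.027 rad (58.8°). The total great-circle distance is δ·R ≈ 1.027 × 3959 ≈ 4064 mi, so the target fraction is f = 1000/4064 ≈ 0.246.
Interpolate at f ≈ 0.246 with slerp weights a = sin((1−f)δ)/sin δ ≈ 0.817, b = sin(fδ)/sin δ ≈ 0.292.
p = a·p₁ + b·p₂ ≈ (-0.591, -0.034, 0.806); φ = arcsin(p_z) ≈ 53.69°, λ = atan2(p_y, p_x) ≈ -176.70°.

≈ 54°N, 177°W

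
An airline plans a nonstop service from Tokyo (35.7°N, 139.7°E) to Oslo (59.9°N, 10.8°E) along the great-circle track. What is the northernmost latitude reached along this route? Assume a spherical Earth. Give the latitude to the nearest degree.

≈ 71°N

The great circle lies in the plane with unit normal n̂ = (p₁ × p₂)/|p₁ × p₂|.
Here n̂_z ≈ -0.327; the vertex latitude is φ_max = arccos|n̂_z| ≈ 70.9°.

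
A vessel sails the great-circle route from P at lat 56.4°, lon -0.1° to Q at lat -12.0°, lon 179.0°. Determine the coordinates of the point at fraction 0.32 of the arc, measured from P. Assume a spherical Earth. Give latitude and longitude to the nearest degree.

≈ lat 80°, lon 175°

Convert each endpoint to a unit vector on the sphere (x = cos φ cos λ, y = cos φ sin λ, z = sin φ).
The central angle between the endpoints is δ = arccos(p₁·p₂) ≈ 2.367 rad (135.6°).
Interpolate at f = 0.32 with slerp weights a = sin((1−f)δ)/sin δ ≈ 1.428, b = sin(fδ)/sin δ ≈ 0.982.
p = a·p₁ + b·p₂ ≈ (-0.170, 0.015, 0.985); φ = arcsin(p_z) ≈ 80.18°, λ = atan2(p_y, p_x) ≈ 174.83°.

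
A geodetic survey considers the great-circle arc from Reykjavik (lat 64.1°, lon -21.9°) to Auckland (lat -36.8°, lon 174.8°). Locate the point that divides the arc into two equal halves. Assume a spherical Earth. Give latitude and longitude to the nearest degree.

Write both endpoints as unit vectors p₁, p₂ with components (cos φ cos λ, cos φ sin λ, sin φ).
The central angle between the endpoints is δ = arccos(p₁·p₂) ≈ 2.634 rad (150.9°).
Interpolate at f = 1/2 with slerp weights a = sin((1−f)δ)/sin δ ≈ 1.991, b = sin(fδ)/sin δ ≈ 1.991.
p = a·p₁ + b·p₂ ≈ (-0.781, -0.180, 0.598); φ = arcsin(p_z) ≈ 36.75°, λ = atan2(p_y, p_x) ≈ -167.03°.

≈ lat 37°, lon -167°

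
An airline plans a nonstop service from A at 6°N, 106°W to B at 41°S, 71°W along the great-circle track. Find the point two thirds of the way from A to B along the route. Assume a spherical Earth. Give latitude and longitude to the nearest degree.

≈ 26°S, 85°W

Write both endpoints as unit vectors p₁, p₂ with components (cos φ cos λ, cos φ sin λ, sin φ).
The central angle between the endpoints is δ = arccos(p₁·p₂) ≈ 0.993 rad (56.9°).
Interpolate at f = 2/3 with slerp weights a = sin((1−f)δ)/sin δ ≈ 0.388, b = sin(fδ)/sin δ ≈ 0.734.
p = a·p₁ + b·p₂ ≈ (0.074, -0.895, -0.441); φ = arcsin(p_z) ≈ -26.16°, λ = atan2(p_y, p_x) ≈ -85.27°.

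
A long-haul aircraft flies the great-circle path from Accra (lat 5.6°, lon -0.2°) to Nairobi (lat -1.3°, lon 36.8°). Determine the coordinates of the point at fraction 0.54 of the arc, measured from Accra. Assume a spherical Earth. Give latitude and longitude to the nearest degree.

Write both endpoints as unit vectors p₁, p₂ with components (cos φ cos λ, cos φ sin λ, sin φ).
The central angle between the endpoints is δ = arccos(p₁·p₂) ≈ 0.656 rad (37.6°).
Interpolate at f = 0.54 with slerp weights a = sin((1−f)δ)/sin δ ≈ 0.487, b = sin(fδ)/sin δ ≈ 0.569.
p = a·p₁ + b·p₂ ≈ (0.940, 0.339, 0.035); φ = arcsin(p_z) ≈ 1.99°, λ = atan2(p_y, p_x) ≈ 19.82°.

≈ lat 2°, lon 20°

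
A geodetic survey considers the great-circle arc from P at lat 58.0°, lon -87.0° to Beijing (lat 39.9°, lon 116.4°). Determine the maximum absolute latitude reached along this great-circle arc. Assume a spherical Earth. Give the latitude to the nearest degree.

≈ 81°

The great circle lies in the plane with unit normal n̂ = (p₁ × p₂)/|p₁ × p₂|.
Here n̂_z ≈ -0.164; the vertex latitude is φ_max = arccos|n̂_z| ≈ 80.6°.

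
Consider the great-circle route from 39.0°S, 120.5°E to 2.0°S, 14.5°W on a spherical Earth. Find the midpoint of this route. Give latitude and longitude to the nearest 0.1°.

≈ 43.1°S, 36.2°E

Convert each endpoint to a unit vector on the sphere (x = cos φ cos λ, y = cos φ sin λ, z = sin φ).
The central angle between the endpoints is δ = arccos(p₁·p₂) ≈ 2.126 rad (121.8°).
Interpolate at f = 1/2 with slerp weights a = sin((1−f)δ)/sin δ ≈ 1.028, b = sin(fδ)/sin δ ≈ 1.028.
p = a·p₁ + b·p₂ ≈ (0.589, 0.431, -0.683); φ = arcsin(p_z) ≈ -43.08°, λ = atan2(p_y, p_x) ≈ 36.19°.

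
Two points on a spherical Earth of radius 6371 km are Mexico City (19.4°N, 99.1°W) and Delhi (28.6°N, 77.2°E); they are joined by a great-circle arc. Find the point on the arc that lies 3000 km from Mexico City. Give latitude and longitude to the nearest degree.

The haversine formula gives a central angle δ ≈ 2.302 rad (131.9°) between the endpoints. The total great-circle distance is δ·R ≈ 2.302 × 6371 ≈ 14663 km, so the target fraction is f = 3000/14663 ≈ 0.205.
Interpolate at f ≈ 0.205 with slerp weights a = sin((1−f)δ)/sin δ ≈ 1.298, b = sin(fδ)/sin δ ≈ 0.609.
p = a·p₁ + b·p₂ ≈ (-0.075, -0.687, 0.723); φ = arcsin(p_z) ≈ 46.28°, λ = atan2(p_y, p_x) ≈ -96.24°.

≈ 46°N, 96°W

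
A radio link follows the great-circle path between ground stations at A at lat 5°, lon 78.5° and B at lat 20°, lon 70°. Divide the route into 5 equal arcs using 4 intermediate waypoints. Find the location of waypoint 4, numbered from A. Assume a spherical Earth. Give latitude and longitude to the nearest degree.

≈ lat 17°, lon 72°

The haversine formula gives a central angle δ ≈ 0.299 rad (17.1°) between the endpoints.
Interpolate at f = 4/5 with slerp weights a = sin((1−f)δ)/sin δ ≈ 0.203, b = sin(fδ)/sin δ ≈ 0.804.
p = a·p₁ + b·p₂ ≈ (0.299, 0.908, 0.293); φ = arcsin(p_z) ≈ 17.02°, λ = atan2(p_y, p_x) ≈ 71.79°.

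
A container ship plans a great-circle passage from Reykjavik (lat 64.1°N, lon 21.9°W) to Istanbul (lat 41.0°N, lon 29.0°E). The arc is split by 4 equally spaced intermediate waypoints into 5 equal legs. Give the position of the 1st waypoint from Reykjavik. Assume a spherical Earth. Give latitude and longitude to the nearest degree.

From cos δ = sin φ₁ sin φ₂ + cos φ₁ cos φ₂ cos Δλ, the central angle is δ ≈ 0.647 rad (37.1°).
Interpolate at f = 1/5 with slerp weights a = sin((1−f)δ)/sin δ ≈ 0.821, b = sin(fδ)/sin δ ≈ 0.214.
p = a·p₁ + b·p₂ ≈ (0.474, -0.055, 0.879); φ = arcsin(p_z) ≈ 61.50°, λ = atan2(p_y, p_x) ≈ -6.67°.

≈ lat 61°N, lon 7°W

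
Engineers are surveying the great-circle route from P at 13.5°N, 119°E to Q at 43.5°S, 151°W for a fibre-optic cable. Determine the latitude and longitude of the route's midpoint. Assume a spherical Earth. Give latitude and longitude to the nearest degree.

From cos δ = sin φ₁ sin φ₂ + cos φ₁ cos φ₂ cos Δλ, the central angle is δ ≈ 1.732 rad (99.2°).
Interpolate at f = 1/2 with slerp weights a = sin((1−f)δ)/sin δ ≈ 0.772, b = sin(fδ)/sin δ ≈ 0.772.
p = a·p₁ + b·p₂ ≈ (-0.854, 0.385, -0.351); φ = arcsin(p_z) ≈ -20.56°, λ = atan2(p_y, p_x) ≈ 155.72°.

≈ 21°S, 156°E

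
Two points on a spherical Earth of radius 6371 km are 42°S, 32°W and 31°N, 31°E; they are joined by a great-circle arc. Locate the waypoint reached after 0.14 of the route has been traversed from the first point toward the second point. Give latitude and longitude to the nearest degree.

Write both endpoints as unit vectors p₁, p₂ with components (cos φ cos λ, cos φ sin λ, sin φ).
The central angle between the endpoints is δ = arccos(p₁·p₂) ≈ 1.626 rad (93.2°).
Interpolate at f = 0.14 with slerp weights a = sin((1−f)δ)/sin δ ≈ 0.987, b = sin(fδ)/sin δ ≈ 0.226.
p = a·p₁ + b·p₂ ≈ (0.788, -0.289, -0.544); φ = arcsin(p_z) ≈ -32.94°, λ = atan2(p_y, p_x) ≈ -20.13°.

≈ 33°S, 20°W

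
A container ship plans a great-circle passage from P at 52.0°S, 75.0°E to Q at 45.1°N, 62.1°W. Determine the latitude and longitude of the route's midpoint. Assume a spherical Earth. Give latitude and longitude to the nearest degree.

Write both endpoints as unit vectors p₁, p₂ with components (cos φ cos λ, cos φ sin λ, sin φ).
The central angle between the endpoints is δ = arccos(p₁·p₂) ≈ 2.639 rad (151.2°).
Interpolate at f = 1/2 with slerp weights a = sin((1−f)δ)/sin δ ≈ 2.012, b = sin(fδ)/sin δ ≈ 2.012.
p = a·p₁ + b·p₂ ≈ (0.985, -0.059, -0.160); φ = arcsin(p_z) ≈ -9.23°, λ = atan2(p_y, p_x) ≈ -3.41°.

≈ 9°S, 3°W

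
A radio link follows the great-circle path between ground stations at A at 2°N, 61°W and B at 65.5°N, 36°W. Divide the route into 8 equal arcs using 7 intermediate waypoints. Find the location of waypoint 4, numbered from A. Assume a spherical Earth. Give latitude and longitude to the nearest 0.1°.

≈ 34.3°N, 53.7°W

From cos δ = sin φ₁ sin φ₂ + cos φ₁ cos φ₂ cos Δλ, the central angle is δ ≈ 1.151 rad (66.0°).
Interpolate at f = 4/8 with slerp weights a = sin((1−f)δ)/sin δ ≈ 0.596, b = sin(fδ)/sin δ ≈ 0.596.
p = a·p₁ + b·p₂ ≈ (0.489, -0.666, 0.563); φ = arcsin(p_z) ≈ 34.28°, λ = atan2(p_y, p_x) ≈ -53.74°.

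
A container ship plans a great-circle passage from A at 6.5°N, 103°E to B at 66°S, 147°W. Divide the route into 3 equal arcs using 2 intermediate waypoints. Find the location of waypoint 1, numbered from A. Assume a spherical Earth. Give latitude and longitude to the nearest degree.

≈ 25°S, 117°E

Write both endpoints as unit vectors p₁, p₂ with components (cos φ cos λ, cos φ sin λ, sin φ).
The central angle between the endpoints is δ = arccos(p₁·p₂) ≈ 1.815 rad (104.0°).
Interpolate at f = 1/3 with slerp weights a = sin((1−f)δ)/sin δ ≈ 0.964, b = sin(fδ)/sin δ ≈ 0.586.
p = a·p₁ + b·p₂ ≈ (-0.415, 0.804, -0.426); φ = arcsin(p_z) ≈ -25.23°, λ = atan2(p_y, p_x) ≈ 117.34°.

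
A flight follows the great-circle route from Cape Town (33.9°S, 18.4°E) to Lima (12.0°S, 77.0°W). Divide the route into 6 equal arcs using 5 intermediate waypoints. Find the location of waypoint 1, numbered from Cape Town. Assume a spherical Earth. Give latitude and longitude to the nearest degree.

≈ 36°S, 1°E

Write both endpoints as unit vectors p₁, p₂ with components (cos φ cos λ, cos φ sin λ, sin φ).
The central angle between the endpoints is δ = arccos(p₁·p₂) ≈ 1.531 rad (87.7°).
Interpolate at f = 1/6 with slerp weights a = sin((1−f)δ)/sin δ ≈ 0.958, b = sin(fδ)/sin δ ≈ 0.253.
p = a·p₁ + b·p₂ ≈ (0.810, 0.010, -0.587); φ = arcsin(p_z) ≈ -35.92°, λ = atan2(p_y, p_x) ≈ 0.71°.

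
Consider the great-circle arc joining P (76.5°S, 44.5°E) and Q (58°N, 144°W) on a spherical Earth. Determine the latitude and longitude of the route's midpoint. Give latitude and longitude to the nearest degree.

≈ (22°S, 151°W)

Write both endpoints as unit vectors p₁, p₂ with components (cos φ cos λ, cos φ sin λ, sin φ).
The central angle between the endpoints is δ = arccos(p₁·p₂) ≈ 2.814 rad (161.3°).
Interpolate at f = 1/2 with slerp weights a = sin((1−f)δ)/sin δ ≈ 3.070, b = sin(fδ)/sin δ ≈ 3.070.
p = a·p₁ + b·p₂ ≈ (-0.805, -0.454, -0.382); φ = arcsin(p_z) ≈ -22.44°, λ = atan2(p_y, p_x) ≈ -150.58°.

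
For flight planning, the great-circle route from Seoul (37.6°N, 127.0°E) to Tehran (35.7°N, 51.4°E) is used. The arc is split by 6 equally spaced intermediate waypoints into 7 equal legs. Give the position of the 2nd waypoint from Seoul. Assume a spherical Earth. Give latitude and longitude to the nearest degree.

Convert each endpoint to a unit vector on the sphere (x = cos φ cos λ, y = cos φ sin λ, z = sin φ).
The central angle between the endpoints is δ = arccos(p₁·p₂) ≈ 1.029 rad (58.9°).
Interpolate at f = 2/7 with slerp weights a = sin((1−f)δ)/sin δ ≈ 0.783, b = sin(fδ)/sin δ ≈ 0.338.
p = a·p₁ + b·p₂ ≈ (-0.202, 0.710, 0.675); φ = arcsin(p_z) ≈ 42.44°, λ = atan2(p_y, p_x) ≈ 105.87°.

≈ 42°N, 106°E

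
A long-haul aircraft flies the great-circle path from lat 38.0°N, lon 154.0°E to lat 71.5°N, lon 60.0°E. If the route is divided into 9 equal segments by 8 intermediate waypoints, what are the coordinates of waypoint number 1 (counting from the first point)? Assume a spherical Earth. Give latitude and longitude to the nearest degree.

≈ lat 44°N, lon 151°E

Write both endpoints as unit vectors p₁, p₂ with components (cos φ cos λ, cos φ sin λ, sin φ).
The central angle between the endpoints is δ = arccos(p₁·p₂) ≈ 0.969 rad (55.5°).
Interpolate at f = 1/9 with slerp weights a = sin((1−f)δ)/sin δ ≈ 0.920, b = sin(fδ)/sin δ ≈ 0.130.
p = a·p₁ + b·p₂ ≈ (-0.631, 0.354, 0.690); φ = arcsin(p_z) ≈ 43.65°, λ = atan2(p_y, p_x) ≈ 150.73°.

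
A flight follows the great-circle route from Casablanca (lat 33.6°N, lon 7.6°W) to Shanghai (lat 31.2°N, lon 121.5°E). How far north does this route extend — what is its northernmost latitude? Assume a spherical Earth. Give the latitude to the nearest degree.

≈ 56°N

The great circle lies in the plane with unit normal n̂ = (p₁ × p₂)/|p₁ × p₂|.
Here n̂_z ≈ +0.560; the vertex latitude is φ_max = arccos|n̂_z| ≈ 55.9°.
Check via Clairaut: cos φ_max = |cos φ₁| · sin C = cos(33.6°)·sin(42.3°) ≈ 0.560, again giving ≈ 55.9°.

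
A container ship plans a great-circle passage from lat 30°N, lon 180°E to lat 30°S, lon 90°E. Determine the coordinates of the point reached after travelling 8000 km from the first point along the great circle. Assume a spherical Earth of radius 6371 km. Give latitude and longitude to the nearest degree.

≈ lat 12°S, lon 119°E

From cos δ = sin φ₁ sin φ₂ + cos φ₁ cos φ₂ cos Δλ, the central angle is δ ≈ 1.823 rad (104.5°). The total great-circle distance is δ·R ≈ 1.823 × 6371 ≈ 11617 km, so the target fraction is f = 8000/11617 ≈ 0.689.
Interpolate at f ≈ 0.689 with slerp weights a = sin((1−f)δ)/sin δ ≈ 0.555, b = sin(fδ)/sin δ ≈ 0.982.
p = a·p₁ + b·p₂ ≈ (-0.481, 0.850, -0.213); φ = arcsin(p_z) ≈ -12.31°, λ = atan2(p_y, p_x) ≈ 119.49°.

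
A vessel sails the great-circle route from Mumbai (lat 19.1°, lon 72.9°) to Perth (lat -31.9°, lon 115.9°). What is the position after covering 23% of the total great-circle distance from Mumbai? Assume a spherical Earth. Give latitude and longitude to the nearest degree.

≈ lat 7°, lon 83°

The haversine formula gives a central angle δ ≈ 1.144 rad (65.6°) between the endpoints.
Interpolate at f = 0.23 with slerp weights a = sin((1−f)δ)/sin δ ≈ 0.847, b = sin(fδ)/sin δ ≈ 0.286.
p = a·p₁ + b·p₂ ≈ (0.129, 0.984, 0.126); φ = arcsin(p_z) ≈ 7.25°, λ = atan2(p_y, p_x) ≈ 82.50°.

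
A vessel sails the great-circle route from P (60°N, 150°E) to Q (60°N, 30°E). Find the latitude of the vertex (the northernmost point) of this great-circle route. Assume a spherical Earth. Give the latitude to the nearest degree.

The great circle lies in the plane with unit normal n̂ = (p₁ × p₂)/|p₁ × p₂|.
Here n̂_z ≈ -0.277; the vertex latitude is φ_max = arccos|n̂_z| ≈ 73.9°.
Check via Clairaut: cos φ_max = |cos φ₁| · sin C = cos(60.0°)·sin(33.7°) ≈ 0.277, again giving ≈ 73.9°.

≈ 74°N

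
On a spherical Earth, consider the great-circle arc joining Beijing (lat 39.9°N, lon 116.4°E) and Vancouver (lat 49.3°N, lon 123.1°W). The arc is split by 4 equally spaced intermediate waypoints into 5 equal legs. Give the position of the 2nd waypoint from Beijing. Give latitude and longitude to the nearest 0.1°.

Write both endpoints as unit vectors p₁, p₂ with components (cos φ cos λ, cos φ sin λ, sin φ).
The central angle between the endpoints is δ = arccos(p₁·p₂) ≈ 1.336 rad (76.6°).
Interpolate at f = 2/5 with slerp weights a = sin((1−f)δ)/sin δ ≈ 0.739, b = sin(fδ)/sin δ ≈ 0.524.
p = a·p₁ + b·p₂ ≈ (-0.439, 0.222, 0.871); φ = arcsin(p_z) ≈ 60.57°, λ = atan2(p_y, p_x) ≈ 153.20°.

≈ lat 60.6°N, lon 153.2°E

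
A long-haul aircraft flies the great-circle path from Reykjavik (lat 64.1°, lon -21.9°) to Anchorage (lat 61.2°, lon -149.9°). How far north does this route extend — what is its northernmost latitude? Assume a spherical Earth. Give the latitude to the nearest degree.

The great circle lies in the plane with unit normal n̂ = (p₁ × p₂)/|p₁ × p₂|.
Here n̂_z ≈ -0.220; the vertex latitude is φ_max = arccos|n̂_z| ≈ 77.3°.

≈ 77°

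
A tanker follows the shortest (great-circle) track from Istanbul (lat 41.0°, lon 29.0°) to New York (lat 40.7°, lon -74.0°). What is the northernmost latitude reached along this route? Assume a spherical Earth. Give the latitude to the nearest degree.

The great circle lies in the plane with unit normal n̂ = (p₁ × p₂)/|p₁ × p₂|.
Here n̂_z ≈ -0.584; the vertex latitude is φ_max = arccos|n̂_z| ≈ 54.2°.

≈ 54°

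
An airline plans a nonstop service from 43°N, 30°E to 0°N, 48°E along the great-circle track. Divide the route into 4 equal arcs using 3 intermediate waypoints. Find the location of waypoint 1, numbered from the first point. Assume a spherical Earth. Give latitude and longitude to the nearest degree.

From cos δ = sin φ₁ sin φ₂ + cos φ₁ cos φ₂ cos Δλ, the central angle is δ ≈ 0.802 rad (45.9°).
Interpolate at f = 1/4 with slerp weights a = sin((1−f)δ)/sin δ ≈ 0.787, b = sin(fδ)/sin δ ≈ 0.277.
p = a·p₁ + b·p₂ ≈ (0.684, 0.494, 0.537); φ = arcsin(p_z) ≈ 32.47°, λ = atan2(p_y, p_x) ≈ 35.82°.

≈ 32°N, 36°E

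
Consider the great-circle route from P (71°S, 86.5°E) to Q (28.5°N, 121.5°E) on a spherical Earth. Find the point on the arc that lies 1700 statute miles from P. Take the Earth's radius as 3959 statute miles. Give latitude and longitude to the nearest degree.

≈ (48°S, 105°E)

Write both endpoints as unit vectors p₁, p₂ with components (cos φ cos λ, cos φ sin λ, sin φ).
The central angle between the endpoints is δ = arccos(p₁·p₂) ≈ 1.789 rad (102.5°). The total great-circle distance is δ·R ≈ 1.789 × 3959 ≈ 7084 mi, so the target fraction is f = 1700/7084 ≈ 0.240.
Interpolate at f ≈ 0.240 with slerp weights a = sin((1−f)δ)/sin δ ≈ 1.002, b = sin(fδ)/sin δ ≈ 0.426.
p = a·p₁ + b·p₂ ≈ (-0.176, 0.645, -0.744); φ = arcsin(p_z) ≈ -48.04°, λ = atan2(p_y, p_x) ≈ 105.25°.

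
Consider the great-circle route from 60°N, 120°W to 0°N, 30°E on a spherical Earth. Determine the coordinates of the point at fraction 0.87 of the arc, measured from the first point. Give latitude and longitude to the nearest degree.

≈ 14°N, 26°E

Write both endpoints as unit vectors p₁, p₂ with components (cos φ cos λ, cos φ sin λ, sin φ).
The central angle between the endpoints is δ = arccos(p₁·p₂) ≈ 2.019 rad (115.7°).
Interpolate at f = 0.87 with slerp weights a = sin((1−f)δ)/sin δ ≈ 0.288, b = sin(fδ)/sin δ ≈ 1.090.
p = a·p₁ + b·p₂ ≈ (0.872, 0.421, 0.249); φ = arcsin(p_z) ≈ 14.43°, λ = atan2(p_y, p_x) ≈ 25.74°.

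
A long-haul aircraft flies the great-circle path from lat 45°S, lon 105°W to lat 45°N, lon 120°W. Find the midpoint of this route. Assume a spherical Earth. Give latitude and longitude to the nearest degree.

≈ lat 0°N, lon 112°W

Convert each endpoint to a unit vector on the sphere (x = cos φ cos λ, y = cos φ sin λ, z = sin φ).
The central angle between the endpoints is δ = arccos(p₁·p₂) ≈ 1.588 rad (91.0°).
Interpolate at f = 1/2 with slerp weights a = sin((1−f)δ)/sin δ ≈ 0.713, b = sin(fδ)/sin δ ≈ 0.713.
p = a·p₁ + b·p₂ ≈ (-0.383, -0.924, 0.000); φ = arcsin(p_z) ≈ 0.00°, λ = atan2(p_y, p_x) ≈ -112.50°.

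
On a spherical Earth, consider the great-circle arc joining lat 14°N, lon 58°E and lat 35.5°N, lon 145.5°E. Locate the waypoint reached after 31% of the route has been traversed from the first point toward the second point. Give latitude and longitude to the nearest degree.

The haversine formula gives a central angle δ ≈ 1.395 rad (79.9°) between the endpoints.
Interpolate at f = 0.31 with slerp weights a = sin((1−f)δ)/sin δ ≈ 0.833, b = sin(fδ)/sin δ ≈ 0.426.
p = a·p₁ + b·p₂ ≈ (0.143, 0.882, 0.449); φ = arcsin(p_z) ≈ 26.67°, λ = atan2(p_y, p_x) ≈ 80.79°.

≈ lat 27°N, lon 81°E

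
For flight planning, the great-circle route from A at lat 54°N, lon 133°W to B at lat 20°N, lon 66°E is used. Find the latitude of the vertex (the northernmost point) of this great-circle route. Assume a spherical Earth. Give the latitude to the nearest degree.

The great circle lies in the plane with unit normal n̂ = (p₁ × p₂)/|p₁ × p₂|.
Here n̂_z ≈ -0.186; the vertex latitude is φ_max = arccos|n̂_z| ≈ 79.3°.
Check via Clairaut: cos φ_max = |cos φ₁| · sin C = cos(54.0°)·sin(18.4°) ≈ 0.186, again giving ≈ 79.3°.

≈ 79°N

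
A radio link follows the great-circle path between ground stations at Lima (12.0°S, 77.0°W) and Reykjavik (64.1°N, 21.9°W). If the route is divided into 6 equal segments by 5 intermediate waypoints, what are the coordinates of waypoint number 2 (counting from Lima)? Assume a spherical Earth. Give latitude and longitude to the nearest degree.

Convert each endpoint to a unit vector on the sphere (x = cos φ cos λ, y = cos φ sin λ, z = sin φ).
The central angle between the endpoints is δ = arccos(p₁·p₂) ≈ 1.513 rad (86.7°).
Interpolate at f = 2/6 with slerp weights a = sin((1−f)δ)/sin δ ≈ 0.848, b = sin(fδ)/sin δ ≈ 0.484.
p = a·p₁ + b·p₂ ≈ (0.383, -0.887, 0.259); φ = arcsin(p_z) ≈ 15.03°, λ = atan2(p_y, p_x) ≈ -66.66°.

≈ 15°N, 67°W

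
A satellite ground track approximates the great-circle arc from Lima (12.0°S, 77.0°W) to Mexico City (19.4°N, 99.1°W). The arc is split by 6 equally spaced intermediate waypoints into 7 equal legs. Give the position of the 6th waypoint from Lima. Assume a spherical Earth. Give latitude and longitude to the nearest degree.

Convert each endpoint to a unit vector on the sphere (x = cos φ cos λ, y = cos φ sin λ, z = sin φ).
The central angle between the endpoints is δ = arccos(p₁·p₂) ≈ 0.667 rad (38.2°).
Interpolate at f = 6/7 with slerp weights a = sin((1−f)δ)/sin δ ≈ 0.154, b = sin(fδ)/sin δ ≈ 0.875.
p = a·p₁ + b·p₂ ≈ (-0.097, -0.961, 0.259); φ = arcsin(p_z) ≈ 14.98°, λ = atan2(p_y, p_x) ≈ -95.74°.

≈ 15°N, 96°W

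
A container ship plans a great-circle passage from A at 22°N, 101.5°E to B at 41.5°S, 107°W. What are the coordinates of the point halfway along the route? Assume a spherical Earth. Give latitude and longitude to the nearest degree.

Convert each endpoint to a unit vector on the sphere (x = cos φ cos λ, y = cos φ sin λ, z = sin φ).
The central angle between the endpoints is δ = arccos(p₁·p₂) ≈ 2.603 rad (149.1°).
Interpolate at f = 1/2 with slerp weights a = sin((1−f)δ)/sin δ ≈ 1.880, b = sin(fδ)/sin δ ≈ 1.880.
p = a·p₁ + b·p₂ ≈ (-0.759, 0.362, -0.541); φ = arcsin(p_z) ≈ -32.78°, λ = atan2(p_y, p_x) ≈ 154.53°.

≈ 33°S, 155°E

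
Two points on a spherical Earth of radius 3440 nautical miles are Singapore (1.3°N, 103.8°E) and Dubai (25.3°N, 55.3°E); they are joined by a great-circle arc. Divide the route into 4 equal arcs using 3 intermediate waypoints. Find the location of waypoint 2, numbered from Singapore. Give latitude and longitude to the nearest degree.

≈ 15°N, 81°E

Convert each endpoint to a unit vector on the sphere (x = cos φ cos λ, y = cos φ sin λ, z = sin φ).
The central angle between the endpoints is δ = arccos(p₁·p₂) ≈ 0.916 rad (52.5°).
Interpolate at f = 2/4 with slerp weights a = sin((1−f)δ)/sin δ ≈ 0.558, b = sin(fδ)/sin δ ≈ 0.558.
p = a·p₁ + b·p₂ ≈ (0.154, 0.956, 0.251); φ = arcsin(p_z) ≈ 14.53°, λ = atan2(p_y, p_x) ≈ 80.85°.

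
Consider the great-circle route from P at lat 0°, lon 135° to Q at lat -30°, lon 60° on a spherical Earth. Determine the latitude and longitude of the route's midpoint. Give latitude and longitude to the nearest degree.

≈ lat -19°, lon 101°

Write both endpoints as unit vectors p₁, p₂ with components (cos φ cos λ, cos φ sin λ, sin φ).
The central angle between the endpoints is δ = arccos(p₁·p₂) ≈ 1.345 rad (77.0°).
Interpolate at f = 1/2 with slerp weights a = sin((1−f)δ)/sin δ ≈ 0.639, b = sin(fδ)/sin δ ≈ 0.639.
p = a·p₁ + b·p₂ ≈ (-0.175, 0.931, -0.320); φ = arcsin(p_z) ≈ -18.64°, λ = atan2(p_y, p_x) ≈ 100.65°.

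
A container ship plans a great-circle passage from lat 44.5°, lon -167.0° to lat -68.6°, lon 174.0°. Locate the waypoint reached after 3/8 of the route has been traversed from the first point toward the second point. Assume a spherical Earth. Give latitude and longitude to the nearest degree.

≈ lat 2°, lon -172°

Write both endpoints as unit vectors p₁, p₂ with components (cos φ cos λ, cos φ sin λ, sin φ).
The central angle between the endpoints is δ = arccos(p₁·p₂) ≈ 1.989 rad (114.0°).
Interpolate at f = 3/8 with slerp weights a = sin((1−f)δ)/sin δ ≈ 1.036, b = sin(fδ)/sin δ ≈ 0.743.
p = a·p₁ + b·p₂ ≈ (-0.990, -0.138, 0.035); φ = arcsin(p_z) ≈ 1.99°, λ = atan2(p_y, p_x) ≈ -172.07°.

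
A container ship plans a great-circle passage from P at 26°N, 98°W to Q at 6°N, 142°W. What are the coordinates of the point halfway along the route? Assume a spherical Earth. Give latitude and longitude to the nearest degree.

Write both endpoints as unit vectors p₁, p₂ with components (cos φ cos λ, cos φ sin λ, sin φ).
The central angle between the endpoints is δ = arccos(p₁·p₂) ≈ 0.811 rad (46.5°).
Interpolate at f = 1/2 with slerp weights a = sin((1−f)δ)/sin δ ≈ 0.544, b = sin(fδ)/sin δ ≈ 0.544.
p = a·p₁ + b·p₂ ≈ (-0.494, -0.817, 0.295); φ = arcsin(p_z) ≈ 17.18°, λ = atan2(p_y, p_x) ≈ -121.17°.

≈ 17°N, 121°W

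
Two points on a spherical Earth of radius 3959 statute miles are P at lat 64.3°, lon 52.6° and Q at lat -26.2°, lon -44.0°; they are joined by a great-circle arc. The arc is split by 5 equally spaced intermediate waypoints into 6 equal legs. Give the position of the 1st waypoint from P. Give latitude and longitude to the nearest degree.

Write both endpoints as unit vectors p₁, p₂ with components (cos φ cos λ, cos φ sin λ, sin φ).
The central angle between the endpoints is δ = arccos(p₁·p₂) ≈ 2.029 rad (116.3°).
Interpolate at f = 1/6 with slerp weights a = sin((1−f)δ)/sin δ ≈ 1.107, b = sin(fδ)/sin δ ≈ 0.370.
p = a·p₁ + b·p₂ ≈ (0.530, 0.151, 0.834); φ = arcsin(p_z) ≈ 56.53°, λ = atan2(p_y, p_x) ≈ 15.87°.

≈ lat 57°, lon 16°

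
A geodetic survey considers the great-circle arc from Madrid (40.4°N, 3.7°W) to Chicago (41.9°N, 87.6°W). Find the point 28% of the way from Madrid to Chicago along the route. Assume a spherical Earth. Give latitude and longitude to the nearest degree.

≈ 47°N, 25°W

The haversine formula gives a central angle δ ≈ 1.055 rad (60.5°) between the endpoints.
Interpolate at f = 0.28 with slerp weights a = sin((1−f)δ)/sin δ ≈ 0.792, b = sin(fδ)/sin δ ≈ 0.335.
p = a·p₁ + b·p₂ ≈ (0.612, -0.288, 0.737); φ = arcsin(p_z) ≈ 47.44°, λ = atan2(p_y, p_x) ≈ -25.18°.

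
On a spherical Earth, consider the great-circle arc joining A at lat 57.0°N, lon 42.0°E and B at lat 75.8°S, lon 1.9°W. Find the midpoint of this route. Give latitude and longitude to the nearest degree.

Convert each endpoint to a unit vector on the sphere (x = cos φ cos λ, y = cos φ sin λ, z = sin φ).
The central angle between the endpoints is δ = arccos(p₁·p₂) ≈ 2.370 rad (135.8°).
Interpolate at f = 1/2 with slerp weights a = sin((1−f)δ)/sin δ ≈ 1.329, b = sin(fδ)/sin δ ≈ 1.329.
p = a·p₁ + b·p₂ ≈ (0.864, 0.473, -0.174); φ = arcsin(p_z) ≈ -10.01°, λ = atan2(p_y, p_x) ≈ 28.73°.

≈ lat 10°S, lon 29°E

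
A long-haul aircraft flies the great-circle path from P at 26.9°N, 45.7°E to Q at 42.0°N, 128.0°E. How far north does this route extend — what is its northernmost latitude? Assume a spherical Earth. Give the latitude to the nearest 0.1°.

The great circle lies in the plane with unit normal n̂ = (p₁ × p₂)/|p₁ × p₂|.
Here n̂_z ≈ +0.714; the vertex latitude is φ_max = arccos|n̂_z| ≈ 44.5°.
Check via Clairaut: cos φ_max = |cos φ₁| · sin C = cos(26.9°)·sin(53.2°) ≈ 0.714, again giving ≈ 44.5°.

≈ 44.5°N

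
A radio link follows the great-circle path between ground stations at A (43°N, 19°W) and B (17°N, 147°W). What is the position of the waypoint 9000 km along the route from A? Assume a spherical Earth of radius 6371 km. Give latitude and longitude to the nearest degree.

≈ (34°N, 131°W)

The haversine formula gives a central angle δ ≈ 1.804 rad (103.4°) between the endpoints. The total great-circle distance is δ·R ≈ 1.804 × 6371 ≈ 11494 km, so the target fraction is f = 9000/11494 ≈ 0.783.
Interpolate at f ≈ 0.783 with slerp weights a = sin((1−f)δ)/sin δ ≈ 0.392, b = sin(fδ)/sin δ ≈ 1.015.
p = a·p₁ + b·p₂ ≈ (-0.543, -0.622, 0.564); φ = arcsin(p_z) ≈ 34.35°, λ = atan2(p_y, p_x) ≈ -131.11°.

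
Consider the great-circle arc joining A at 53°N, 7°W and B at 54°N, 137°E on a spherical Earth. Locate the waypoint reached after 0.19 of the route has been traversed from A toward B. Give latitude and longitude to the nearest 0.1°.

≈ 64.8°N, 4.3°E

The haversine formula gives a central angle δ ≈ 1.203 rad (68.9°) between the endpoints.
Interpolate at f = 0.19 with slerp weights a = sin((1−f)δ)/sin δ ≈ 0.887, b = sin(fδ)/sin δ ≈ 0.243.
p = a·p₁ + b·p₂ ≈ (0.425, 0.032, 0.905); φ = arcsin(p_z) ≈ 64.76°, λ = atan2(p_y, p_x) ≈ 4.34°.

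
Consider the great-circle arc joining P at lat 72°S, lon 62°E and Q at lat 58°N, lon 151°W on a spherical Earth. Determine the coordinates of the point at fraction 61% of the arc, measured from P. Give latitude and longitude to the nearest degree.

≈ lat 1°S, lon 178°W

Convert each endpoint to a unit vector on the sphere (x = cos φ cos λ, y = cos φ sin λ, z = sin φ).
The central angle between the endpoints is δ = arccos(p₁·p₂) ≈ 2.805 rad (160.7°).
Interpolate at f = 0.61 with slerp weights a = sin((1−f)δ)/sin δ ≈ 2.690, b = sin(fδ)/sin δ ≈ 2.998.
p = a·p₁ + b·p₂ ≈ (-0.999, -0.036, -0.016); φ = arcsin(p_z) ≈ -0.91°, λ = atan2(p_y, p_x) ≈ -177.92°.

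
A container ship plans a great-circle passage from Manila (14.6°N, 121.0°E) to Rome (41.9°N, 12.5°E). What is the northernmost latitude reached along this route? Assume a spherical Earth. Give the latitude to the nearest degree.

The great circle lies in the plane with unit normal n̂ = (p₁ × p₂)/|p₁ × p₂|.
Here n̂_z ≈ -0.684; the vertex latitude is φ_max = arccos|n̂_z| ≈ 46.8°.
Check via Clairaut: cos φ_max = |cos φ₁| · sin C = cos(14.6°)·sin(45.0°) ≈ 0.684, again giving ≈ 46.8°.

≈ 47°N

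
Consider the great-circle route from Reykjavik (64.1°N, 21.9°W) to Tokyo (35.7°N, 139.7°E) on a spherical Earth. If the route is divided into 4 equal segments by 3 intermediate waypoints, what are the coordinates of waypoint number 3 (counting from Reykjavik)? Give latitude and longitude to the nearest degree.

≈ 55°N, 135°E

Write both endpoints as unit vectors p₁, p₂ with components (cos φ cos λ, cos φ sin λ, sin φ).
The central angle between the endpoints is δ = arccos(p₁·p₂) ≈ 1.381 rad (79.1°).
Interpolate at f = 3/4 with slerp weights a = sin((1−f)δ)/sin δ ≈ 0.345, b = sin(fδ)/sin δ ≈ 0.876.
p = a·p₁ + b·p₂ ≈ (-0.403, 0.404, 0.821); φ = arcsin(p_z) ≈ 55.21°, λ = atan2(p_y, p_x) ≈ 134.92°.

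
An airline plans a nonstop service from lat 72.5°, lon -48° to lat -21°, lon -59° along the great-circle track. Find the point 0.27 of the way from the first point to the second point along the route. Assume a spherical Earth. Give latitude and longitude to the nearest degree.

Convert each endpoint to a unit vector on the sphere (x = cos φ cos λ, y = cos φ sin λ, z = sin φ).
The central angle between the endpoints is δ = arccos(p₁·p₂) ≈ 1.637 rad (93.8°).
Interpolate at f = 0.27 with slerp weights a = sin((1−f)δ)/sin δ ≈ 0.932, b = sin(fδ)/sin δ ≈ 0.429.
p = a·p₁ + b·p₂ ≈ (0.394, -0.551, 0.736); φ = arcsin(p_z) ≈ 47.35°, λ = atan2(p_y, p_x) ≈ -54.47°.

≈ lat 47°, lon -54°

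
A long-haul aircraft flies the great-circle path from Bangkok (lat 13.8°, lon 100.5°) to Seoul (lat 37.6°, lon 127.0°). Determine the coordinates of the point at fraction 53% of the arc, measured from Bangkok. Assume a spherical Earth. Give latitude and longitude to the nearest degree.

From cos δ = sin φ₁ sin φ₂ + cos φ₁ cos φ₂ cos Δλ, the central angle is δ ≈ 0.584 rad (33.5°).
Interpolate at f = 0.53 with slerp weights a = sin((1−f)δ)/sin δ ≈ 0.492, b = sin(fδ)/sin δ ≈ 0.552.
p = a·p₁ + b·p₂ ≈ (-0.350, 0.819, 0.454); φ = arcsin(p_z) ≈ 27.02°, λ = atan2(p_y, p_x) ≈ 113.16°.

≈ lat 27°, lon 113°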